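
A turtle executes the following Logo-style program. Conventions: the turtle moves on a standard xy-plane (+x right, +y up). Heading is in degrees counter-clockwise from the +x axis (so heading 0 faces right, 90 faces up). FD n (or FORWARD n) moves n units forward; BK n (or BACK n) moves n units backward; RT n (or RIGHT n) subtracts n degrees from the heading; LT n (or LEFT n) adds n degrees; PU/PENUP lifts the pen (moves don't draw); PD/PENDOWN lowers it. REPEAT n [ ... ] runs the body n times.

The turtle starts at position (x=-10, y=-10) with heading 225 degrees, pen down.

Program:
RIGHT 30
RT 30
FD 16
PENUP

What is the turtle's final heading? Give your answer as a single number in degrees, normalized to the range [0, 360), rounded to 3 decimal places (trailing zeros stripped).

Executing turtle program step by step:
Start: pos=(-10,-10), heading=225, pen down
RT 30: heading 225 -> 195
RT 30: heading 195 -> 165
FD 16: (-10,-10) -> (-25.455,-5.859) [heading=165, draw]
PU: pen up
Final: pos=(-25.455,-5.859), heading=165, 1 segment(s) drawn

Answer: 165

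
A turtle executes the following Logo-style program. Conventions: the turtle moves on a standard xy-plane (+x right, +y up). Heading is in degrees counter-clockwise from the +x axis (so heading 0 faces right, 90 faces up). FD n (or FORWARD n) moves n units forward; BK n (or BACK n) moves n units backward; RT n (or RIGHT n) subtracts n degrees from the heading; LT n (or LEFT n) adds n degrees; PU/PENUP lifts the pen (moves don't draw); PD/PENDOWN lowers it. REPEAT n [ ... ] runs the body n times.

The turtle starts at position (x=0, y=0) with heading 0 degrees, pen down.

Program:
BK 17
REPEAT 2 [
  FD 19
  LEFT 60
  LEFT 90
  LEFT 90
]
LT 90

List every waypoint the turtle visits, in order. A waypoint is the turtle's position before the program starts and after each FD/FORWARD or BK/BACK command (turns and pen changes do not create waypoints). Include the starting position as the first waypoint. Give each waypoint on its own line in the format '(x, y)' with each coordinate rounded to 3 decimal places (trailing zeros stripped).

Executing turtle program step by step:
Start: pos=(0,0), heading=0, pen down
BK 17: (0,0) -> (-17,0) [heading=0, draw]
REPEAT 2 [
  -- iteration 1/2 --
  FD 19: (-17,0) -> (2,0) [heading=0, draw]
  LT 60: heading 0 -> 60
  LT 90: heading 60 -> 150
  LT 90: heading 150 -> 240
  -- iteration 2/2 --
  FD 19: (2,0) -> (-7.5,-16.454) [heading=240, draw]
  LT 60: heading 240 -> 300
  LT 90: heading 300 -> 30
  LT 90: heading 30 -> 120
]
LT 90: heading 120 -> 210
Final: pos=(-7.5,-16.454), heading=210, 3 segment(s) drawn
Waypoints (4 total):
(0, 0)
(-17, 0)
(2, 0)
(-7.5, -16.454)

Answer: (0, 0)
(-17, 0)
(2, 0)
(-7.5, -16.454)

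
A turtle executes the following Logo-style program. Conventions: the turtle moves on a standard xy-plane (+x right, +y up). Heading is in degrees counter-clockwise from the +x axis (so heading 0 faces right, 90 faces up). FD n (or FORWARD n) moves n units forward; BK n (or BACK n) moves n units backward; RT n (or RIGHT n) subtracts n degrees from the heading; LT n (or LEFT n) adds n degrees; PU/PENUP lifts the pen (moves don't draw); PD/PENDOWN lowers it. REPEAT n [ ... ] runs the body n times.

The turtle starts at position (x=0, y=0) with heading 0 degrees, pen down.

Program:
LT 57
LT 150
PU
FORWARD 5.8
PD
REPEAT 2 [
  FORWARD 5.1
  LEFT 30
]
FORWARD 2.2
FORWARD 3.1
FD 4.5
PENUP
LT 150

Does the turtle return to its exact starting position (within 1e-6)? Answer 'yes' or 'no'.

Executing turtle program step by step:
Start: pos=(0,0), heading=0, pen down
LT 57: heading 0 -> 57
LT 150: heading 57 -> 207
PU: pen up
FD 5.8: (0,0) -> (-5.168,-2.633) [heading=207, move]
PD: pen down
REPEAT 2 [
  -- iteration 1/2 --
  FD 5.1: (-5.168,-2.633) -> (-9.712,-4.948) [heading=207, draw]
  LT 30: heading 207 -> 237
  -- iteration 2/2 --
  FD 5.1: (-9.712,-4.948) -> (-12.49,-9.226) [heading=237, draw]
  LT 30: heading 237 -> 267
]
FD 2.2: (-12.49,-9.226) -> (-12.605,-11.423) [heading=267, draw]
FD 3.1: (-12.605,-11.423) -> (-12.767,-14.518) [heading=267, draw]
FD 4.5: (-12.767,-14.518) -> (-13.003,-19.012) [heading=267, draw]
PU: pen up
LT 150: heading 267 -> 57
Final: pos=(-13.003,-19.012), heading=57, 5 segment(s) drawn

Start position: (0, 0)
Final position: (-13.003, -19.012)
Distance = 23.033; >= 1e-6 -> NOT closed

Answer: no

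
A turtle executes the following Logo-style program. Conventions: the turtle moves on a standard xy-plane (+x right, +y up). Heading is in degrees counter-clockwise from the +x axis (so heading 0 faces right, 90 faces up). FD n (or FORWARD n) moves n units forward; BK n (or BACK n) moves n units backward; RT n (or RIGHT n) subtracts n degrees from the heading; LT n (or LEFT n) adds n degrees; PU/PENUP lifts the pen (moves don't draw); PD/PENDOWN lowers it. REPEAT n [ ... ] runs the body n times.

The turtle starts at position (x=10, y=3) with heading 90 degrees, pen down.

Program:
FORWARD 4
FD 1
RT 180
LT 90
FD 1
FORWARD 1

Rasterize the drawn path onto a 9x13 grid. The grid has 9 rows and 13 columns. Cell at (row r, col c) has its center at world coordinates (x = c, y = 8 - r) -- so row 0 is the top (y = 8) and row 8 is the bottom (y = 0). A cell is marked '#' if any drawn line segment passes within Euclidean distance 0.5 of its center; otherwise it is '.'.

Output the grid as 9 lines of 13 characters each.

Answer: ..........###
..........#..
..........#..
..........#..
..........#..
..........#..
.............
.............
.............

Derivation:
Segment 0: (10,3) -> (10,7)
Segment 1: (10,7) -> (10,8)
Segment 2: (10,8) -> (11,8)
Segment 3: (11,8) -> (12,8)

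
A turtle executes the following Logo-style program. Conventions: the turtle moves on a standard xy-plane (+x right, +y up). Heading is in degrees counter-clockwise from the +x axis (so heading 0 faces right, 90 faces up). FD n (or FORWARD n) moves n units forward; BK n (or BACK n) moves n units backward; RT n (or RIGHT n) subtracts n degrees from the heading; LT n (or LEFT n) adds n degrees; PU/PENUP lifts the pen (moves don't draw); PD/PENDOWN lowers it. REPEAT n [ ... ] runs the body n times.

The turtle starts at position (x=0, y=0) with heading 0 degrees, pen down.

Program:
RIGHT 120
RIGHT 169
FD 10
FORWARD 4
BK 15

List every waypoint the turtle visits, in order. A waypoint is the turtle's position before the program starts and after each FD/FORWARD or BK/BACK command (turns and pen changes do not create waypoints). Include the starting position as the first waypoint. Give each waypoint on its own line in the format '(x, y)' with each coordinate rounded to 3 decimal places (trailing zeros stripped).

Executing turtle program step by step:
Start: pos=(0,0), heading=0, pen down
RT 120: heading 0 -> 240
RT 169: heading 240 -> 71
FD 10: (0,0) -> (3.256,9.455) [heading=71, draw]
FD 4: (3.256,9.455) -> (4.558,13.237) [heading=71, draw]
BK 15: (4.558,13.237) -> (-0.326,-0.946) [heading=71, draw]
Final: pos=(-0.326,-0.946), heading=71, 3 segment(s) drawn
Waypoints (4 total):
(0, 0)
(3.256, 9.455)
(4.558, 13.237)
(-0.326, -0.946)

Answer: (0, 0)
(3.256, 9.455)
(4.558, 13.237)
(-0.326, -0.946)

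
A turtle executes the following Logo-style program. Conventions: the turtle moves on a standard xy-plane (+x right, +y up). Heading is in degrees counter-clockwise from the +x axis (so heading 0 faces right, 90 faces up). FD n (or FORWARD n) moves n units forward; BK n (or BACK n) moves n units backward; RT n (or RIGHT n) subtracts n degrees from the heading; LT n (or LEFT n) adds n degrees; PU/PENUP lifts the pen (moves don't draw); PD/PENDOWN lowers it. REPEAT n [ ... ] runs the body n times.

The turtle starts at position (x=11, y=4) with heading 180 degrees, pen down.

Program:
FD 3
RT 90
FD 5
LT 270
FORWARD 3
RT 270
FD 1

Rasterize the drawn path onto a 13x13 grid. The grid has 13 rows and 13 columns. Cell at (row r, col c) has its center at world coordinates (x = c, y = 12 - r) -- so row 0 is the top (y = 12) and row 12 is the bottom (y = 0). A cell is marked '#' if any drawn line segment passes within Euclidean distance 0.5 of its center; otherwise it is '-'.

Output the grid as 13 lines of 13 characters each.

Segment 0: (11,4) -> (8,4)
Segment 1: (8,4) -> (8,9)
Segment 2: (8,9) -> (11,9)
Segment 3: (11,9) -> (11,10)

Answer: -------------
-------------
-----------#-
--------####-
--------#----
--------#----
--------#----
--------#----
--------####-
-------------
-------------
-------------
-------------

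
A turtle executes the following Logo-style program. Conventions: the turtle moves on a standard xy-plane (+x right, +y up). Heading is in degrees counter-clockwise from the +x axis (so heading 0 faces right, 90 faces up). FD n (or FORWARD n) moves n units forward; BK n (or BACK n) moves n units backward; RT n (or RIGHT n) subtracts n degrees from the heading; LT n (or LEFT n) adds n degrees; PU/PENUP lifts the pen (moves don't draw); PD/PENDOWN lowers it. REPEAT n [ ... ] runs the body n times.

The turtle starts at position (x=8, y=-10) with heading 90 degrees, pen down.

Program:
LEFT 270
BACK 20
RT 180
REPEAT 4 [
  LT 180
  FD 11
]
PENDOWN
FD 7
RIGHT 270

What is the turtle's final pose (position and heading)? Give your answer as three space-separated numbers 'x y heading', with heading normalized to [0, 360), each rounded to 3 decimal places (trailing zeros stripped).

Executing turtle program step by step:
Start: pos=(8,-10), heading=90, pen down
LT 270: heading 90 -> 0
BK 20: (8,-10) -> (-12,-10) [heading=0, draw]
RT 180: heading 0 -> 180
REPEAT 4 [
  -- iteration 1/4 --
  LT 180: heading 180 -> 0
  FD 11: (-12,-10) -> (-1,-10) [heading=0, draw]
  -- iteration 2/4 --
  LT 180: heading 0 -> 180
  FD 11: (-1,-10) -> (-12,-10) [heading=180, draw]
  -- iteration 3/4 --
  LT 180: heading 180 -> 0
  FD 11: (-12,-10) -> (-1,-10) [heading=0, draw]
  -- iteration 4/4 --
  LT 180: heading 0 -> 180
  FD 11: (-1,-10) -> (-12,-10) [heading=180, draw]
]
PD: pen down
FD 7: (-12,-10) -> (-19,-10) [heading=180, draw]
RT 270: heading 180 -> 270
Final: pos=(-19,-10), heading=270, 6 segment(s) drawn

Answer: -19 -10 270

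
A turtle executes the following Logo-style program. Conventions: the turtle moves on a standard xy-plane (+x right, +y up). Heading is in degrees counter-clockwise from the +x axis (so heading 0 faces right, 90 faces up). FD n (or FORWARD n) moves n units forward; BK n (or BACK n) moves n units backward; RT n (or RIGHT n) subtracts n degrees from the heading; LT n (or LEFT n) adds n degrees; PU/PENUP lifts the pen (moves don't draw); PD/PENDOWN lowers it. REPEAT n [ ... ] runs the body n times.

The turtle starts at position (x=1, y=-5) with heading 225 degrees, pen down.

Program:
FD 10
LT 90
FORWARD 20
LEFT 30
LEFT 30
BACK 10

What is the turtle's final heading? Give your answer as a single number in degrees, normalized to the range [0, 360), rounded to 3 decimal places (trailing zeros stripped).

Answer: 15

Derivation:
Executing turtle program step by step:
Start: pos=(1,-5), heading=225, pen down
FD 10: (1,-5) -> (-6.071,-12.071) [heading=225, draw]
LT 90: heading 225 -> 315
FD 20: (-6.071,-12.071) -> (8.071,-26.213) [heading=315, draw]
LT 30: heading 315 -> 345
LT 30: heading 345 -> 15
BK 10: (8.071,-26.213) -> (-1.588,-28.801) [heading=15, draw]
Final: pos=(-1.588,-28.801), heading=15, 3 segment(s) drawn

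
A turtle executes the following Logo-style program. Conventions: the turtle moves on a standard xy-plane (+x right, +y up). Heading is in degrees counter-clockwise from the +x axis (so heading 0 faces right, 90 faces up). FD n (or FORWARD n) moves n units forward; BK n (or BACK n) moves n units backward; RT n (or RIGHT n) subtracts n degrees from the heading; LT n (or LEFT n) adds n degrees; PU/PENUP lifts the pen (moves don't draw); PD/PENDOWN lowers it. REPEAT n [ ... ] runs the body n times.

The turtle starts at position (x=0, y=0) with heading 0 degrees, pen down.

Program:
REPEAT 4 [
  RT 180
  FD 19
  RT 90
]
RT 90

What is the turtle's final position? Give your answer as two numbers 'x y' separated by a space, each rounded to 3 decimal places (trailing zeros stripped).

Answer: 0 0

Derivation:
Executing turtle program step by step:
Start: pos=(0,0), heading=0, pen down
REPEAT 4 [
  -- iteration 1/4 --
  RT 180: heading 0 -> 180
  FD 19: (0,0) -> (-19,0) [heading=180, draw]
  RT 90: heading 180 -> 90
  -- iteration 2/4 --
  RT 180: heading 90 -> 270
  FD 19: (-19,0) -> (-19,-19) [heading=270, draw]
  RT 90: heading 270 -> 180
  -- iteration 3/4 --
  RT 180: heading 180 -> 0
  FD 19: (-19,-19) -> (0,-19) [heading=0, draw]
  RT 90: heading 0 -> 270
  -- iteration 4/4 --
  RT 180: heading 270 -> 90
  FD 19: (0,-19) -> (0,0) [heading=90, draw]
  RT 90: heading 90 -> 0
]
RT 90: heading 0 -> 270
Final: pos=(0,0), heading=270, 4 segment(s) drawn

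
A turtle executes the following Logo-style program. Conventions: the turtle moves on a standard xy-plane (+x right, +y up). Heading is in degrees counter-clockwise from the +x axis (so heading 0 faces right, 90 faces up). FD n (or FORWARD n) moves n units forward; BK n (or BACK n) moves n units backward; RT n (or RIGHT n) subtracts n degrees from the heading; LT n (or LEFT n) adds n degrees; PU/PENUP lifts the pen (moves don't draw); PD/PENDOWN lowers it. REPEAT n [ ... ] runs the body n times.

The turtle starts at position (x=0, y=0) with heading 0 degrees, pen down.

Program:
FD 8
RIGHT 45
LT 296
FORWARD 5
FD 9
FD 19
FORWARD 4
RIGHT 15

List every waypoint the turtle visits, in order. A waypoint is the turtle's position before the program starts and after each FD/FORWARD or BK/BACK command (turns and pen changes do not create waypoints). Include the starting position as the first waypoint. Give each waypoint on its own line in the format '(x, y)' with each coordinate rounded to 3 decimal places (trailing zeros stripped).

Executing turtle program step by step:
Start: pos=(0,0), heading=0, pen down
FD 8: (0,0) -> (8,0) [heading=0, draw]
RT 45: heading 0 -> 315
LT 296: heading 315 -> 251
FD 5: (8,0) -> (6.372,-4.728) [heading=251, draw]
FD 9: (6.372,-4.728) -> (3.442,-13.237) [heading=251, draw]
FD 19: (3.442,-13.237) -> (-2.744,-31.202) [heading=251, draw]
FD 4: (-2.744,-31.202) -> (-4.046,-34.984) [heading=251, draw]
RT 15: heading 251 -> 236
Final: pos=(-4.046,-34.984), heading=236, 5 segment(s) drawn
Waypoints (6 total):
(0, 0)
(8, 0)
(6.372, -4.728)
(3.442, -13.237)
(-2.744, -31.202)
(-4.046, -34.984)

Answer: (0, 0)
(8, 0)
(6.372, -4.728)
(3.442, -13.237)
(-2.744, -31.202)
(-4.046, -34.984)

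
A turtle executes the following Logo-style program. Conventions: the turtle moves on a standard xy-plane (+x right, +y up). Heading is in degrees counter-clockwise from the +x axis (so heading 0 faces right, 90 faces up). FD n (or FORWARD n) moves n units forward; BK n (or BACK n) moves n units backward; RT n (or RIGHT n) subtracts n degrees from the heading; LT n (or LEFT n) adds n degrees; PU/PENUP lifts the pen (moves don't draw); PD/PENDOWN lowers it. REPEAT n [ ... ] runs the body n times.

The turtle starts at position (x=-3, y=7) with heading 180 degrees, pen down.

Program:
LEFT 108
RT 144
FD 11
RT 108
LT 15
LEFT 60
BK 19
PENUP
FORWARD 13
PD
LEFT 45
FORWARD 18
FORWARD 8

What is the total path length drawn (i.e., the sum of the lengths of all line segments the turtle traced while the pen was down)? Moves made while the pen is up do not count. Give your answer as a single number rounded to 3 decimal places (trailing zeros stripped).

Executing turtle program step by step:
Start: pos=(-3,7), heading=180, pen down
LT 108: heading 180 -> 288
RT 144: heading 288 -> 144
FD 11: (-3,7) -> (-11.899,13.466) [heading=144, draw]
RT 108: heading 144 -> 36
LT 15: heading 36 -> 51
LT 60: heading 51 -> 111
BK 19: (-11.899,13.466) -> (-5.09,-4.272) [heading=111, draw]
PU: pen up
FD 13: (-5.09,-4.272) -> (-9.749,7.864) [heading=111, move]
PD: pen down
LT 45: heading 111 -> 156
FD 18: (-9.749,7.864) -> (-26.193,15.185) [heading=156, draw]
FD 8: (-26.193,15.185) -> (-33.501,18.439) [heading=156, draw]
Final: pos=(-33.501,18.439), heading=156, 4 segment(s) drawn

Segment lengths:
  seg 1: (-3,7) -> (-11.899,13.466), length = 11
  seg 2: (-11.899,13.466) -> (-5.09,-4.272), length = 19
  seg 3: (-9.749,7.864) -> (-26.193,15.185), length = 18
  seg 4: (-26.193,15.185) -> (-33.501,18.439), length = 8
Total = 56

Answer: 56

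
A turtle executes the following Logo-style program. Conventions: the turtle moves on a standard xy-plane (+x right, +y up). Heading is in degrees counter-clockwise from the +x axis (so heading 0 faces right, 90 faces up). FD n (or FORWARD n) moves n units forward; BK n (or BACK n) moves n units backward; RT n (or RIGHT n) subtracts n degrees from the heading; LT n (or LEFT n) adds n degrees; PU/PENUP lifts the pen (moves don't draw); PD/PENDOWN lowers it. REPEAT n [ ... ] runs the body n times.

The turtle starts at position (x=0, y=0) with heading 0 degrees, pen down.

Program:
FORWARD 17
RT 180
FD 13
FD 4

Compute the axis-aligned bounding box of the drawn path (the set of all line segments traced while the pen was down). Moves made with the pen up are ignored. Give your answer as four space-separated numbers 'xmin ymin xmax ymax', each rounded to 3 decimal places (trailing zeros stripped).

Answer: 0 0 17 0

Derivation:
Executing turtle program step by step:
Start: pos=(0,0), heading=0, pen down
FD 17: (0,0) -> (17,0) [heading=0, draw]
RT 180: heading 0 -> 180
FD 13: (17,0) -> (4,0) [heading=180, draw]
FD 4: (4,0) -> (0,0) [heading=180, draw]
Final: pos=(0,0), heading=180, 3 segment(s) drawn

Segment endpoints: x in {0, 4, 17}, y in {0, 0, 0}
xmin=0, ymin=0, xmax=17, ymax=0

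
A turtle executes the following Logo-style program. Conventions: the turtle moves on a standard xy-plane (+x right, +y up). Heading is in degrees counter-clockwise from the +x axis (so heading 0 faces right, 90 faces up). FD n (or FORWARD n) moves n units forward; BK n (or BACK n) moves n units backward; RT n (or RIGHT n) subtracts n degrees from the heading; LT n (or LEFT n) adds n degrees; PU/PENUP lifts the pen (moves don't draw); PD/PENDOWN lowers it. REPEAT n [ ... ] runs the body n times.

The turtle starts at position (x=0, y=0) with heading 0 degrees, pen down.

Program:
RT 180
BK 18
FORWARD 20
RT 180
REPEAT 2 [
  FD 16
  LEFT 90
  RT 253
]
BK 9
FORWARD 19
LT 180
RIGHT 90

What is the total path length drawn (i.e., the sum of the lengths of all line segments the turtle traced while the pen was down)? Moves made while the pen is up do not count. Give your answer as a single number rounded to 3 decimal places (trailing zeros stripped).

Executing turtle program step by step:
Start: pos=(0,0), heading=0, pen down
RT 180: heading 0 -> 180
BK 18: (0,0) -> (18,0) [heading=180, draw]
FD 20: (18,0) -> (-2,0) [heading=180, draw]
RT 180: heading 180 -> 0
REPEAT 2 [
  -- iteration 1/2 --
  FD 16: (-2,0) -> (14,0) [heading=0, draw]
  LT 90: heading 0 -> 90
  RT 253: heading 90 -> 197
  -- iteration 2/2 --
  FD 16: (14,0) -> (-1.301,-4.678) [heading=197, draw]
  LT 90: heading 197 -> 287
  RT 253: heading 287 -> 34
]
BK 9: (-1.301,-4.678) -> (-8.762,-9.711) [heading=34, draw]
FD 19: (-8.762,-9.711) -> (6.989,0.914) [heading=34, draw]
LT 180: heading 34 -> 214
RT 90: heading 214 -> 124
Final: pos=(6.989,0.914), heading=124, 6 segment(s) drawn

Segment lengths:
  seg 1: (0,0) -> (18,0), length = 18
  seg 2: (18,0) -> (-2,0), length = 20
  seg 3: (-2,0) -> (14,0), length = 16
  seg 4: (14,0) -> (-1.301,-4.678), length = 16
  seg 5: (-1.301,-4.678) -> (-8.762,-9.711), length = 9
  seg 6: (-8.762,-9.711) -> (6.989,0.914), length = 19
Total = 98

Answer: 98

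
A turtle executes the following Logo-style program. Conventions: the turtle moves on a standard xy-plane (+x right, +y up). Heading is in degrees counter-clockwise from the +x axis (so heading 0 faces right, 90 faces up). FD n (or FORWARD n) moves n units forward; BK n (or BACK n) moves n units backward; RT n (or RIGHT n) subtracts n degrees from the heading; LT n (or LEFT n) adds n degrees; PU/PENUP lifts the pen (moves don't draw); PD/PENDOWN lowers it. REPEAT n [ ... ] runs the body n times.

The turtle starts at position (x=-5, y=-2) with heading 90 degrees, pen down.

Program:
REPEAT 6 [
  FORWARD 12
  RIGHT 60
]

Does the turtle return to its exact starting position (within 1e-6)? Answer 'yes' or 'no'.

Answer: yes

Derivation:
Executing turtle program step by step:
Start: pos=(-5,-2), heading=90, pen down
REPEAT 6 [
  -- iteration 1/6 --
  FD 12: (-5,-2) -> (-5,10) [heading=90, draw]
  RT 60: heading 90 -> 30
  -- iteration 2/6 --
  FD 12: (-5,10) -> (5.392,16) [heading=30, draw]
  RT 60: heading 30 -> 330
  -- iteration 3/6 --
  FD 12: (5.392,16) -> (15.785,10) [heading=330, draw]
  RT 60: heading 330 -> 270
  -- iteration 4/6 --
  FD 12: (15.785,10) -> (15.785,-2) [heading=270, draw]
  RT 60: heading 270 -> 210
  -- iteration 5/6 --
  FD 12: (15.785,-2) -> (5.392,-8) [heading=210, draw]
  RT 60: heading 210 -> 150
  -- iteration 6/6 --
  FD 12: (5.392,-8) -> (-5,-2) [heading=150, draw]
  RT 60: heading 150 -> 90
]
Final: pos=(-5,-2), heading=90, 6 segment(s) drawn

Start position: (-5, -2)
Final position: (-5, -2)
Distance = 0; < 1e-6 -> CLOSED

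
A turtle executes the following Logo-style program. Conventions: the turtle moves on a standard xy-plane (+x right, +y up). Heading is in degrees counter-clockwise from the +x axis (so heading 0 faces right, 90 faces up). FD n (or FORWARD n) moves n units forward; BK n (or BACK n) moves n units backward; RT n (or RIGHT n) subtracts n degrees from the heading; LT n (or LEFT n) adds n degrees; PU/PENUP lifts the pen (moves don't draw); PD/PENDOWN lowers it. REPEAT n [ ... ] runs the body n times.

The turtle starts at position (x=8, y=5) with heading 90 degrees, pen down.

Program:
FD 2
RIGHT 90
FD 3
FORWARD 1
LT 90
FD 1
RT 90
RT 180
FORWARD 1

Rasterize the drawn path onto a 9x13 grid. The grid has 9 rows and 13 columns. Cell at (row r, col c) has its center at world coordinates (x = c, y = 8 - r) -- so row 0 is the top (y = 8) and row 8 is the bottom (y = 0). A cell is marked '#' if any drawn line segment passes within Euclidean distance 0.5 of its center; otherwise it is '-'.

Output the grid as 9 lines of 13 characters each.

Segment 0: (8,5) -> (8,7)
Segment 1: (8,7) -> (11,7)
Segment 2: (11,7) -> (12,7)
Segment 3: (12,7) -> (12,8)
Segment 4: (12,8) -> (11,8)

Answer: -----------##
--------#####
--------#----
--------#----
-------------
-------------
-------------
-------------
-------------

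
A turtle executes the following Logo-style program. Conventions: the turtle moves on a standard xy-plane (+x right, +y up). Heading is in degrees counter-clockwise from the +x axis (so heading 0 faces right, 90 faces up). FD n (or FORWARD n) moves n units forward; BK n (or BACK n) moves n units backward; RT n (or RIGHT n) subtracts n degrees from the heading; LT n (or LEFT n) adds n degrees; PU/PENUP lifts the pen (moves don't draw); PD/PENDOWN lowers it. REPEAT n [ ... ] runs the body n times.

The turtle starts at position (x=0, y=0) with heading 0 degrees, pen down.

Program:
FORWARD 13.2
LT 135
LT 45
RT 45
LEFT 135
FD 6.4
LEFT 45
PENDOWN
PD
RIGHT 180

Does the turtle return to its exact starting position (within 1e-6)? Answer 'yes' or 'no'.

Executing turtle program step by step:
Start: pos=(0,0), heading=0, pen down
FD 13.2: (0,0) -> (13.2,0) [heading=0, draw]
LT 135: heading 0 -> 135
LT 45: heading 135 -> 180
RT 45: heading 180 -> 135
LT 135: heading 135 -> 270
FD 6.4: (13.2,0) -> (13.2,-6.4) [heading=270, draw]
LT 45: heading 270 -> 315
PD: pen down
PD: pen down
RT 180: heading 315 -> 135
Final: pos=(13.2,-6.4), heading=135, 2 segment(s) drawn

Start position: (0, 0)
Final position: (13.2, -6.4)
Distance = 14.67; >= 1e-6 -> NOT closed

Answer: no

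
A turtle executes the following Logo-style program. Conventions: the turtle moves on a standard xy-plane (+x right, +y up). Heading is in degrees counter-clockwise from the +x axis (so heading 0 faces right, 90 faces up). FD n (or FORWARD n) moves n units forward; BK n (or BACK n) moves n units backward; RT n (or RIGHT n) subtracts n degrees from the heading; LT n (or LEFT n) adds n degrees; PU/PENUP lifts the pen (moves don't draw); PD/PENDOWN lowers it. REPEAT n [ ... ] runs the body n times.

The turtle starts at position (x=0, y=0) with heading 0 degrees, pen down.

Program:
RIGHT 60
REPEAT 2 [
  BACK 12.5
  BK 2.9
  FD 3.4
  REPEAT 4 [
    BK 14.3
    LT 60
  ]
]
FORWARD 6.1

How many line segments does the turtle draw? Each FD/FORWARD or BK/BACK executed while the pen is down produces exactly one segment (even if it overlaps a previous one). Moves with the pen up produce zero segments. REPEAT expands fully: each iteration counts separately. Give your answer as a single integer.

Answer: 15

Derivation:
Executing turtle program step by step:
Start: pos=(0,0), heading=0, pen down
RT 60: heading 0 -> 300
REPEAT 2 [
  -- iteration 1/2 --
  BK 12.5: (0,0) -> (-6.25,10.825) [heading=300, draw]
  BK 2.9: (-6.25,10.825) -> (-7.7,13.337) [heading=300, draw]
  FD 3.4: (-7.7,13.337) -> (-6,10.392) [heading=300, draw]
  REPEAT 4 [
    -- iteration 1/4 --
    BK 14.3: (-6,10.392) -> (-13.15,22.776) [heading=300, draw]
    LT 60: heading 300 -> 0
    -- iteration 2/4 --
    BK 14.3: (-13.15,22.776) -> (-27.45,22.776) [heading=0, draw]
    LT 60: heading 0 -> 60
    -- iteration 3/4 --
    BK 14.3: (-27.45,22.776) -> (-34.6,10.392) [heading=60, draw]
    LT 60: heading 60 -> 120
    -- iteration 4/4 --
    BK 14.3: (-34.6,10.392) -> (-27.45,-1.992) [heading=120, draw]
    LT 60: heading 120 -> 180
  ]
  -- iteration 2/2 --
  BK 12.5: (-27.45,-1.992) -> (-14.95,-1.992) [heading=180, draw]
  BK 2.9: (-14.95,-1.992) -> (-12.05,-1.992) [heading=180, draw]
  FD 3.4: (-12.05,-1.992) -> (-15.45,-1.992) [heading=180, draw]
  REPEAT 4 [
    -- iteration 1/4 --
    BK 14.3: (-15.45,-1.992) -> (-1.15,-1.992) [heading=180, draw]
    LT 60: heading 180 -> 240
    -- iteration 2/4 --
    BK 14.3: (-1.15,-1.992) -> (6,10.392) [heading=240, draw]
    LT 60: heading 240 -> 300
    -- iteration 3/4 --
    BK 14.3: (6,10.392) -> (-1.15,22.776) [heading=300, draw]
    LT 60: heading 300 -> 0
    -- iteration 4/4 --
    BK 14.3: (-1.15,22.776) -> (-15.45,22.776) [heading=0, draw]
    LT 60: heading 0 -> 60
  ]
]
FD 6.1: (-15.45,22.776) -> (-12.4,28.059) [heading=60, draw]
Final: pos=(-12.4,28.059), heading=60, 15 segment(s) drawn
Segments drawn: 15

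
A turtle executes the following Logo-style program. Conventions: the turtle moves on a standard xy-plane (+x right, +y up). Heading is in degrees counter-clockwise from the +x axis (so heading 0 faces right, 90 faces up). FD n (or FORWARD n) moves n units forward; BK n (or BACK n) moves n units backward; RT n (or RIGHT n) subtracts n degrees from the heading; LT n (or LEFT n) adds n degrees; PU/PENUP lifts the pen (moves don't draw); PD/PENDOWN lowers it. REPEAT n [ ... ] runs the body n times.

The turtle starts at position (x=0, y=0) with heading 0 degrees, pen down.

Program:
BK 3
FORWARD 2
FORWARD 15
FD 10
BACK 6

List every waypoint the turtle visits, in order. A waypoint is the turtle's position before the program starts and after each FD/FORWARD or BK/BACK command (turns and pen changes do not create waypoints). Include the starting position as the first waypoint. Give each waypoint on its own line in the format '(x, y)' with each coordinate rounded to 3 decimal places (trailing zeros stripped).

Answer: (0, 0)
(-3, 0)
(-1, 0)
(14, 0)
(24, 0)
(18, 0)

Derivation:
Executing turtle program step by step:
Start: pos=(0,0), heading=0, pen down
BK 3: (0,0) -> (-3,0) [heading=0, draw]
FD 2: (-3,0) -> (-1,0) [heading=0, draw]
FD 15: (-1,0) -> (14,0) [heading=0, draw]
FD 10: (14,0) -> (24,0) [heading=0, draw]
BK 6: (24,0) -> (18,0) [heading=0, draw]
Final: pos=(18,0), heading=0, 5 segment(s) drawn
Waypoints (6 total):
(0, 0)
(-3, 0)
(-1, 0)
(14, 0)
(24, 0)
(18, 0)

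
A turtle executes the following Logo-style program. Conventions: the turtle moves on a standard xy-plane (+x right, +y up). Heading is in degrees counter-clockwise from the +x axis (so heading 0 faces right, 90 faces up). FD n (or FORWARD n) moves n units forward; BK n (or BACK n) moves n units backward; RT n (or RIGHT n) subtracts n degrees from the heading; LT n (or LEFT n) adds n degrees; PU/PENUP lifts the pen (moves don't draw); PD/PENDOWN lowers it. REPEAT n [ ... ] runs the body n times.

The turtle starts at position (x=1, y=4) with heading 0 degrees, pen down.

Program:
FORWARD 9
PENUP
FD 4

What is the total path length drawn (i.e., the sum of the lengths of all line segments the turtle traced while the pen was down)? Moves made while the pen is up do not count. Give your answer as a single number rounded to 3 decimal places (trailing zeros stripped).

Executing turtle program step by step:
Start: pos=(1,4), heading=0, pen down
FD 9: (1,4) -> (10,4) [heading=0, draw]
PU: pen up
FD 4: (10,4) -> (14,4) [heading=0, move]
Final: pos=(14,4), heading=0, 1 segment(s) drawn

Segment lengths:
  seg 1: (1,4) -> (10,4), length = 9
Total = 9

Answer: 9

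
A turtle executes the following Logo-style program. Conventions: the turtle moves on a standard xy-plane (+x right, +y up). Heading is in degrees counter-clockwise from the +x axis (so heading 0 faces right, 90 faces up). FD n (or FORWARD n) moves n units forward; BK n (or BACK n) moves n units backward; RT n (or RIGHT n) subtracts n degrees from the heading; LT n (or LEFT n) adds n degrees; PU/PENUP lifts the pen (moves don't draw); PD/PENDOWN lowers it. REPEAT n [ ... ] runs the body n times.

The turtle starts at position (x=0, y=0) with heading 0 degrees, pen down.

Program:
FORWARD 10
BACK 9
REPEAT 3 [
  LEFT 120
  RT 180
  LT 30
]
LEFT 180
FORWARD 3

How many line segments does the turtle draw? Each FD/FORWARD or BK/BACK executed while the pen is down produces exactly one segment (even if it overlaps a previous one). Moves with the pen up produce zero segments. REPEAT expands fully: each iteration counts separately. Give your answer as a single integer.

Executing turtle program step by step:
Start: pos=(0,0), heading=0, pen down
FD 10: (0,0) -> (10,0) [heading=0, draw]
BK 9: (10,0) -> (1,0) [heading=0, draw]
REPEAT 3 [
  -- iteration 1/3 --
  LT 120: heading 0 -> 120
  RT 180: heading 120 -> 300
  LT 30: heading 300 -> 330
  -- iteration 2/3 --
  LT 120: heading 330 -> 90
  RT 180: heading 90 -> 270
  LT 30: heading 270 -> 300
  -- iteration 3/3 --
  LT 120: heading 300 -> 60
  RT 180: heading 60 -> 240
  LT 30: heading 240 -> 270
]
LT 180: heading 270 -> 90
FD 3: (1,0) -> (1,3) [heading=90, draw]
Final: pos=(1,3), heading=90, 3 segment(s) drawn
Segments drawn: 3

Answer: 3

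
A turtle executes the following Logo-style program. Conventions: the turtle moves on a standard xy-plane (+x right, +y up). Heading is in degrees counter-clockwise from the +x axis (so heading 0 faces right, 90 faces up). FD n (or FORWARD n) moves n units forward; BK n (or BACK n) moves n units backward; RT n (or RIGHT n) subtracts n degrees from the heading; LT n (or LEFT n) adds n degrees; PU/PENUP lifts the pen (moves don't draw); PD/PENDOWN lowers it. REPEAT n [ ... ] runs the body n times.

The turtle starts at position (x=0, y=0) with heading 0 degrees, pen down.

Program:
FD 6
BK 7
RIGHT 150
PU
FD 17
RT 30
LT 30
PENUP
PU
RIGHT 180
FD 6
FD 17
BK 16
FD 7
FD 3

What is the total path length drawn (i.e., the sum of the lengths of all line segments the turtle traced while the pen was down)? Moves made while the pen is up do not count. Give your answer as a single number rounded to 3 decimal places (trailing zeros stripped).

Answer: 13

Derivation:
Executing turtle program step by step:
Start: pos=(0,0), heading=0, pen down
FD 6: (0,0) -> (6,0) [heading=0, draw]
BK 7: (6,0) -> (-1,0) [heading=0, draw]
RT 150: heading 0 -> 210
PU: pen up
FD 17: (-1,0) -> (-15.722,-8.5) [heading=210, move]
RT 30: heading 210 -> 180
LT 30: heading 180 -> 210
PU: pen up
PU: pen up
RT 180: heading 210 -> 30
FD 6: (-15.722,-8.5) -> (-10.526,-5.5) [heading=30, move]
FD 17: (-10.526,-5.5) -> (4.196,3) [heading=30, move]
BK 16: (4.196,3) -> (-9.66,-5) [heading=30, move]
FD 7: (-9.66,-5) -> (-3.598,-1.5) [heading=30, move]
FD 3: (-3.598,-1.5) -> (-1,0) [heading=30, move]
Final: pos=(-1,0), heading=30, 2 segment(s) drawn

Segment lengths:
  seg 1: (0,0) -> (6,0), length = 6
  seg 2: (6,0) -> (-1,0), length = 7
Total = 13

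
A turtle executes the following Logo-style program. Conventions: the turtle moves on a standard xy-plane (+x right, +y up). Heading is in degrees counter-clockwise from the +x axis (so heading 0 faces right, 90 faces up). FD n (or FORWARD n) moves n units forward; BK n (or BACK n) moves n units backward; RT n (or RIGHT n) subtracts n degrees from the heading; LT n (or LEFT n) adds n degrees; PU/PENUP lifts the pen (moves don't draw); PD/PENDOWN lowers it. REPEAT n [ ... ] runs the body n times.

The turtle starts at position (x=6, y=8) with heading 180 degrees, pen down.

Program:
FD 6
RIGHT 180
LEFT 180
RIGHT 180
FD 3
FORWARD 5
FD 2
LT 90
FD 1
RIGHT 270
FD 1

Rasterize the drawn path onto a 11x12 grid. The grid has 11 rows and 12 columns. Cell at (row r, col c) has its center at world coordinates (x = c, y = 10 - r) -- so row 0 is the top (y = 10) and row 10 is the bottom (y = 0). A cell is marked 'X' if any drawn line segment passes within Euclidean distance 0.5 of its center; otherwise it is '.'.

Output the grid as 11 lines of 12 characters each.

Segment 0: (6,8) -> (0,8)
Segment 1: (0,8) -> (3,8)
Segment 2: (3,8) -> (8,8)
Segment 3: (8,8) -> (10,8)
Segment 4: (10,8) -> (10,9)
Segment 5: (10,9) -> (9,9)

Answer: ............
.........XX.
XXXXXXXXXXX.
............
............
............
............
............
............
............
............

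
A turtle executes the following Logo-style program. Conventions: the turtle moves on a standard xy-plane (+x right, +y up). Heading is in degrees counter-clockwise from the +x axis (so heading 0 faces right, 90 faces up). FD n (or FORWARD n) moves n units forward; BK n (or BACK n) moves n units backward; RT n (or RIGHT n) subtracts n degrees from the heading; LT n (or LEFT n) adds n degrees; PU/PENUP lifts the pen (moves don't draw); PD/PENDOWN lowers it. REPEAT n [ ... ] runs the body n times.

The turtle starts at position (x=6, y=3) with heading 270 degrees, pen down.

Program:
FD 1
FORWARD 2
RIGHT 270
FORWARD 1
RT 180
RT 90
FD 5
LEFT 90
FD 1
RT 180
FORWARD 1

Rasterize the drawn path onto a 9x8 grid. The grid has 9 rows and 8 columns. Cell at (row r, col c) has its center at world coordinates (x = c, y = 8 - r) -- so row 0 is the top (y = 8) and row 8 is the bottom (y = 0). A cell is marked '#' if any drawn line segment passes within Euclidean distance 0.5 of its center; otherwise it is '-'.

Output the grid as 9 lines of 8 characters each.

Answer: --------
--------
--------
------##
-------#
------##
------##
------##
------##

Derivation:
Segment 0: (6,3) -> (6,2)
Segment 1: (6,2) -> (6,0)
Segment 2: (6,0) -> (7,0)
Segment 3: (7,0) -> (7,5)
Segment 4: (7,5) -> (6,5)
Segment 5: (6,5) -> (7,5)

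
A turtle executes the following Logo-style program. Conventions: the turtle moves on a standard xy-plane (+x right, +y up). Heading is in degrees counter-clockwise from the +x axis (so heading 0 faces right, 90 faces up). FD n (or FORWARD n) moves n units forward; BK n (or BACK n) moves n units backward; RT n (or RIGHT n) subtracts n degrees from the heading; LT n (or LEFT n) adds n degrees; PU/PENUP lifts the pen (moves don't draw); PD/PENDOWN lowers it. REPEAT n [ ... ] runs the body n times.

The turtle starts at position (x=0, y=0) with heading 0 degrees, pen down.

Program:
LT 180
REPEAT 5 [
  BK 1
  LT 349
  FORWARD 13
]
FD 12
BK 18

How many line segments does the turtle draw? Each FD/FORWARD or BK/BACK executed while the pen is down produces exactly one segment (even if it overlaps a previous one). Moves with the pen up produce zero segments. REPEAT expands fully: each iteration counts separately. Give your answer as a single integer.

Answer: 12

Derivation:
Executing turtle program step by step:
Start: pos=(0,0), heading=0, pen down
LT 180: heading 0 -> 180
REPEAT 5 [
  -- iteration 1/5 --
  BK 1: (0,0) -> (1,0) [heading=180, draw]
  LT 349: heading 180 -> 169
  FD 13: (1,0) -> (-11.761,2.481) [heading=169, draw]
  -- iteration 2/5 --
  BK 1: (-11.761,2.481) -> (-10.78,2.29) [heading=169, draw]
  LT 349: heading 169 -> 158
  FD 13: (-10.78,2.29) -> (-22.833,7.16) [heading=158, draw]
  -- iteration 3/5 --
  BK 1: (-22.833,7.16) -> (-21.906,6.785) [heading=158, draw]
  LT 349: heading 158 -> 147
  FD 13: (-21.906,6.785) -> (-32.808,13.865) [heading=147, draw]
  -- iteration 4/5 --
  BK 1: (-32.808,13.865) -> (-31.97,13.321) [heading=147, draw]
  LT 349: heading 147 -> 136
  FD 13: (-31.97,13.321) -> (-41.321,22.351) [heading=136, draw]
  -- iteration 5/5 --
  BK 1: (-41.321,22.351) -> (-40.602,21.657) [heading=136, draw]
  LT 349: heading 136 -> 125
  FD 13: (-40.602,21.657) -> (-48.058,32.306) [heading=125, draw]
]
FD 12: (-48.058,32.306) -> (-54.941,42.135) [heading=125, draw]
BK 18: (-54.941,42.135) -> (-44.617,27.391) [heading=125, draw]
Final: pos=(-44.617,27.391), heading=125, 12 segment(s) drawn
Segments drawn: 12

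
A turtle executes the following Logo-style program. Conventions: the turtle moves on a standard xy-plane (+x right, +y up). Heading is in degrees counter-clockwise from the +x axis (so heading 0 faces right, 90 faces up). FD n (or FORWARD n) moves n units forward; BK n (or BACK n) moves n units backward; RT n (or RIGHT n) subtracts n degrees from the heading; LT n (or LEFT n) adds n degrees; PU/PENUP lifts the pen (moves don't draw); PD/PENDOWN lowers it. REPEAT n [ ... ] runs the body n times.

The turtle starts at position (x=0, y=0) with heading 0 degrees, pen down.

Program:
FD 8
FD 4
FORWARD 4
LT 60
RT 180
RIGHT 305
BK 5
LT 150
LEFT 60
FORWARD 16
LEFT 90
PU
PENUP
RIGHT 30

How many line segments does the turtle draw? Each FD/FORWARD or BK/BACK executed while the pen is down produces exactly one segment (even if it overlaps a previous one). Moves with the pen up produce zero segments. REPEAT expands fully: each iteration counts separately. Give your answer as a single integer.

Executing turtle program step by step:
Start: pos=(0,0), heading=0, pen down
FD 8: (0,0) -> (8,0) [heading=0, draw]
FD 4: (8,0) -> (12,0) [heading=0, draw]
FD 4: (12,0) -> (16,0) [heading=0, draw]
LT 60: heading 0 -> 60
RT 180: heading 60 -> 240
RT 305: heading 240 -> 295
BK 5: (16,0) -> (13.887,4.532) [heading=295, draw]
LT 150: heading 295 -> 85
LT 60: heading 85 -> 145
FD 16: (13.887,4.532) -> (0.78,13.709) [heading=145, draw]
LT 90: heading 145 -> 235
PU: pen up
PU: pen up
RT 30: heading 235 -> 205
Final: pos=(0.78,13.709), heading=205, 5 segment(s) drawn
Segments drawn: 5

Answer: 5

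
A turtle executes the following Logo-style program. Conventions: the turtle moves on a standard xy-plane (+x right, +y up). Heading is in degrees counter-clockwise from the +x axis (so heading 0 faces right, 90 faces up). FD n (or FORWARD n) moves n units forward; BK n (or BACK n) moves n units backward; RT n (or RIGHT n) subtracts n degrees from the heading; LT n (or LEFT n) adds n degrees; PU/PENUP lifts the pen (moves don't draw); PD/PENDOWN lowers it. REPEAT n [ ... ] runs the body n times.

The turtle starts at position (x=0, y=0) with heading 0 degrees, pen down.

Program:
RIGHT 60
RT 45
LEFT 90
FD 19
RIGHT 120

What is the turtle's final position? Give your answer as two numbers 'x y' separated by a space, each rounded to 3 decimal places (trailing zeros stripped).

Executing turtle program step by step:
Start: pos=(0,0), heading=0, pen down
RT 60: heading 0 -> 300
RT 45: heading 300 -> 255
LT 90: heading 255 -> 345
FD 19: (0,0) -> (18.353,-4.918) [heading=345, draw]
RT 120: heading 345 -> 225
Final: pos=(18.353,-4.918), heading=225, 1 segment(s) drawn

Answer: 18.353 -4.918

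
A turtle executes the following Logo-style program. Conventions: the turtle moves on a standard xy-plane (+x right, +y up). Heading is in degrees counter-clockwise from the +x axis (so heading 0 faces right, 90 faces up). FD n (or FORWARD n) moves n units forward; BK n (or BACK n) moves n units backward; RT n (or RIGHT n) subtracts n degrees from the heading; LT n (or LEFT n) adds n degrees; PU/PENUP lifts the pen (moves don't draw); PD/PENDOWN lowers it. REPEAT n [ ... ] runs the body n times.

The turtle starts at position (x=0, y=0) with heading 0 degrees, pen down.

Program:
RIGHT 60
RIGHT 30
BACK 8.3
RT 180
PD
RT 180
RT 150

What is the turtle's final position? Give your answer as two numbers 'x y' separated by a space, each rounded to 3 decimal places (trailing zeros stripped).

Executing turtle program step by step:
Start: pos=(0,0), heading=0, pen down
RT 60: heading 0 -> 300
RT 30: heading 300 -> 270
BK 8.3: (0,0) -> (0,8.3) [heading=270, draw]
RT 180: heading 270 -> 90
PD: pen down
RT 180: heading 90 -> 270
RT 150: heading 270 -> 120
Final: pos=(0,8.3), heading=120, 1 segment(s) drawn

Answer: 0 8.3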